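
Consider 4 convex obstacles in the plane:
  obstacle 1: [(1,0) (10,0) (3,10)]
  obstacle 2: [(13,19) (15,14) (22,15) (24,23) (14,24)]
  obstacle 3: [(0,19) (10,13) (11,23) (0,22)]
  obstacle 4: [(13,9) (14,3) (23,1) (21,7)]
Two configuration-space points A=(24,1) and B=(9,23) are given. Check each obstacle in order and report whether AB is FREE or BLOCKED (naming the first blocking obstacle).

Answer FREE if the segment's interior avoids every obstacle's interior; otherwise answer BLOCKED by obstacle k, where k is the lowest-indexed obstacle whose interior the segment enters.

Obstacle 1 [(1,0) (10,0) (3,10)]:
  edge (1,0)–(10,0): clear
  edge (10,0)–(3,10): clear
  edge (3,10)–(1,0): clear
  midpoint (33/2,12) outside
  → clear
Obstacle 2 [(13,19) (15,14) (22,15) (24,23) (14,24)]:
  edge (13,19)–(15,14): crosses AB
  edge (15,14)–(22,15): crosses AB
  edge (22,15)–(24,23): clear
  edge (24,23)–(14,24): clear
  edge (14,24)–(13,19): clear
  → BLOCKED
Obstacle 3 [(0,19) (10,13) (11,23) (0,22)]:
  edge (0,19)–(10,13): clear
  edge (10,13)–(11,23): crosses AB
  edge (11,23)–(0,22): crosses AB
  edge (0,22)–(0,19): clear
  → BLOCKED
Obstacle 4 [(13,9) (14,3) (23,1) (21,7)]:
  edge (13,9)–(14,3): clear
  edge (14,3)–(23,1): clear
  edge (23,1)–(21,7): crosses AB
  edge (21,7)–(13,9): crosses AB
  → BLOCKED

BLOCKED by obstacle 2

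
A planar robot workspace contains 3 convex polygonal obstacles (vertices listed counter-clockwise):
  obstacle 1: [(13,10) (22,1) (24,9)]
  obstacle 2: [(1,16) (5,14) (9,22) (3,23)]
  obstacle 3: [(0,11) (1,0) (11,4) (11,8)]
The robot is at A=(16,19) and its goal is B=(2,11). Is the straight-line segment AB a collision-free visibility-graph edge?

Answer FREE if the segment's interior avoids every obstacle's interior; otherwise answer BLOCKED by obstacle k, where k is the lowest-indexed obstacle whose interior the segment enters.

Obstacle 1 [(13,10) (22,1) (24,9)]:
  edge (13,10)–(22,1): clear
  edge (22,1)–(24,9): clear
  edge (24,9)–(13,10): clear
  midpoint (9,15) outside
  → clear
Obstacle 2 [(1,16) (5,14) (9,22) (3,23)]:
  edge (1,16)–(5,14): clear
  edge (5,14)–(9,22): clear
  edge (9,22)–(3,23): clear
  edge (3,23)–(1,16): clear
  midpoint (9,15) outside
  → clear
Obstacle 3 [(0,11) (1,0) (11,4) (11,8)]:
  edge (0,11)–(1,0): clear
  edge (1,0)–(11,4): clear
  edge (11,4)–(11,8): clear
  edge (11,8)–(0,11): clear
  midpoint (9,15) outside
  → clear

FREE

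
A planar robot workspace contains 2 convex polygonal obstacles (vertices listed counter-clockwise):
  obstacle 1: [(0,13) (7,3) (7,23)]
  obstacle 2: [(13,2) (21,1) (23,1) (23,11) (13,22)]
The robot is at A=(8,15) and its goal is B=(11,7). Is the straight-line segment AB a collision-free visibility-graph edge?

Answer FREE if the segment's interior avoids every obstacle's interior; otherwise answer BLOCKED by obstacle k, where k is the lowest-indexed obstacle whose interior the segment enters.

FREE

Obstacle 1 [(0,13) (7,3) (7,23)]:
  edge (0,13)–(7,3): clear
  edge (7,3)–(7,23): clear
  edge (7,23)–(0,13): clear
  midpoint (19/2,11) outside
  → clear
Obstacle 2 [(13,2) (21,1) (23,1) (23,11) (13,22)]:
  edge (13,2)–(21,1): clear
  edge (21,1)–(23,1): clear
  edge (23,1)–(23,11): clear
  edge (23,11)–(13,22): clear
  edge (13,22)–(13,2): clear
  midpoint (19/2,11) outside
  → clear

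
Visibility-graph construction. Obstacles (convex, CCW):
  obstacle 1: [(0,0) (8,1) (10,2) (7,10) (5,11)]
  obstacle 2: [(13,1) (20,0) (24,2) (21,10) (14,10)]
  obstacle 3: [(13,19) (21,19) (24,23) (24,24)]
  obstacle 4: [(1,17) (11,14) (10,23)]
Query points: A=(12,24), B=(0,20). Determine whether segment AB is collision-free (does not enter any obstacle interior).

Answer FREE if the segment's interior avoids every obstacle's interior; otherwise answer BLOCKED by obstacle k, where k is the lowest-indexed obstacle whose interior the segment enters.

FREE

Obstacle 1 [(0,0) (8,1) (10,2) (7,10) (5,11)]:
  edge (0,0)–(8,1): clear
  edge (8,1)–(10,2): clear
  edge (10,2)–(7,10): clear
  edge (7,10)–(5,11): clear
  edge (5,11)–(0,0): clear
  midpoint (6,22) outside
  → clear
Obstacle 2 [(13,1) (20,0) (24,2) (21,10) (14,10)]:
  edge (13,1)–(20,0): clear
  edge (20,0)–(24,2): clear
  edge (24,2)–(21,10): clear
  edge (21,10)–(14,10): clear
  edge (14,10)–(13,1): clear
  midpoint (6,22) outside
  → clear
Obstacle 3 [(13,19) (21,19) (24,23) (24,24)]:
  edge (13,19)–(21,19): clear
  edge (21,19)–(24,23): clear
  edge (24,23)–(24,24): clear
  edge (24,24)–(13,19): clear
  midpoint (6,22) outside
  → clear
Obstacle 4 [(1,17) (11,14) (10,23)]:
  edge (1,17)–(11,14): clear
  edge (11,14)–(10,23): clear
  edge (10,23)–(1,17): clear
  midpoint (6,22) outside
  → clear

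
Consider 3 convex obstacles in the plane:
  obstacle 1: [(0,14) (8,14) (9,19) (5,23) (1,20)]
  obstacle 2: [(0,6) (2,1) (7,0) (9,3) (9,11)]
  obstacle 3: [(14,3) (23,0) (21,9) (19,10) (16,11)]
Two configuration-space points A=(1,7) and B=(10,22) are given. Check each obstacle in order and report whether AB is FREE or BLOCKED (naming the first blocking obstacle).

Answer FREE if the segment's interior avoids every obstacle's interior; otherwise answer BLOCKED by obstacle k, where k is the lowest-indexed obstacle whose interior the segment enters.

BLOCKED by obstacle 1

Obstacle 1 [(0,14) (8,14) (9,19) (5,23) (1,20)]:
  edge (0,14)–(8,14): crosses AB
  edge (8,14)–(9,19): clear
  edge (9,19)–(5,23): crosses AB
  edge (5,23)–(1,20): clear
  edge (1,20)–(0,14): clear
  → BLOCKED
Obstacle 2 [(0,6) (2,1) (7,0) (9,3) (9,11)]:
  edge (0,6)–(2,1): clear
  edge (2,1)–(7,0): clear
  edge (7,0)–(9,3): clear
  edge (9,3)–(9,11): clear
  edge (9,11)–(0,6): clear
  midpoint (11/2,29/2) outside
  → clear
Obstacle 3 [(14,3) (23,0) (21,9) (19,10) (16,11)]:
  edge (14,3)–(23,0): clear
  edge (23,0)–(21,9): clear
  edge (21,9)–(19,10): clear
  edge (19,10)–(16,11): clear
  edge (16,11)–(14,3): clear
  midpoint (11/2,29/2) outside
  → clear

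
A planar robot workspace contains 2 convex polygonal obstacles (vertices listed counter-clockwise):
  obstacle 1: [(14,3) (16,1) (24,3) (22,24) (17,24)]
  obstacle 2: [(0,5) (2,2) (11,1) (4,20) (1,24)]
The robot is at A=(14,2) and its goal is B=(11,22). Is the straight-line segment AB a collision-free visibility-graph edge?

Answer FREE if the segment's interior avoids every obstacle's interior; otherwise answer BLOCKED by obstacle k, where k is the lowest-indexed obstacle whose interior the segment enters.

FREE

Obstacle 1 [(14,3) (16,1) (24,3) (22,24) (17,24)]:
  edge (14,3)–(16,1): clear
  edge (16,1)–(24,3): clear
  edge (24,3)–(22,24): clear
  edge (22,24)–(17,24): clear
  edge (17,24)–(14,3): clear
  midpoint (25/2,12) outside
  → clear
Obstacle 2 [(0,5) (2,2) (11,1) (4,20) (1,24)]:
  edge (0,5)–(2,2): clear
  edge (2,2)–(11,1): clear
  edge (11,1)–(4,20): clear
  edge (4,20)–(1,24): clear
  edge (1,24)–(0,5): clear
  midpoint (25/2,12) outside
  → clear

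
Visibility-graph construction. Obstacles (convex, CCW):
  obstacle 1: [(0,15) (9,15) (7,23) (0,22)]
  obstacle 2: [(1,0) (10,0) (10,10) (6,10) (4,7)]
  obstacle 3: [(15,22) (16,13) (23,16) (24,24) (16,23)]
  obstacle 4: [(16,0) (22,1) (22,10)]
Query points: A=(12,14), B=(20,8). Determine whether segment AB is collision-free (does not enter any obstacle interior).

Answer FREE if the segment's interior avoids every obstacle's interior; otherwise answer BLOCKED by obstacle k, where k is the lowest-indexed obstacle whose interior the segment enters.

FREE

Obstacle 1 [(0,15) (9,15) (7,23) (0,22)]:
  edge (0,15)–(9,15): clear
  edge (9,15)–(7,23): clear
  edge (7,23)–(0,22): clear
  edge (0,22)–(0,15): clear
  midpoint (16,11) outside
  → clear
Obstacle 2 [(1,0) (10,0) (10,10) (6,10) (4,7)]:
  edge (1,0)–(10,0): clear
  edge (10,0)–(10,10): clear
  edge (10,10)–(6,10): clear
  edge (6,10)–(4,7): clear
  edge (4,7)–(1,0): clear
  midpoint (16,11) outside
  → clear
Obstacle 3 [(15,22) (16,13) (23,16) (24,24) (16,23)]:
  edge (15,22)–(16,13): clear
  edge (16,13)–(23,16): clear
  edge (23,16)–(24,24): clear
  edge (24,24)–(16,23): clear
  edge (16,23)–(15,22): clear
  midpoint (16,11) outside
  → clear
Obstacle 4 [(16,0) (22,1) (22,10)]:
  edge (16,0)–(22,1): clear
  edge (22,1)–(22,10): clear
  edge (22,10)–(16,0): clear
  midpoint (16,11) outside
  → clear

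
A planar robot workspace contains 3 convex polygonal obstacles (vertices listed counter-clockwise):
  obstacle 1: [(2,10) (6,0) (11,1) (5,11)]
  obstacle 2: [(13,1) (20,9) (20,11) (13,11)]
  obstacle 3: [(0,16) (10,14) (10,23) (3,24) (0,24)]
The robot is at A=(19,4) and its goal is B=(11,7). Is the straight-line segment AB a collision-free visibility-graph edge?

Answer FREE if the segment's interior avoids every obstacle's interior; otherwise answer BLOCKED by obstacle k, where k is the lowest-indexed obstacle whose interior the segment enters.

BLOCKED by obstacle 2

Obstacle 1 [(2,10) (6,0) (11,1) (5,11)]:
  edge (2,10)–(6,0): clear
  edge (6,0)–(11,1): clear
  edge (11,1)–(5,11): clear
  edge (5,11)–(2,10): clear
  midpoint (15,11/2) outside
  → clear
Obstacle 2 [(13,1) (20,9) (20,11) (13,11)]:
  edge (13,1)–(20,9): crosses AB
  edge (20,9)–(20,11): clear
  edge (20,11)–(13,11): clear
  edge (13,11)–(13,1): crosses AB
  → BLOCKED
Obstacle 3 [(0,16) (10,14) (10,23) (3,24) (0,24)]:
  edge (0,16)–(10,14): clear
  edge (10,14)–(10,23): clear
  edge (10,23)–(3,24): clear
  edge (3,24)–(0,24): clear
  edge (0,24)–(0,16): clear
  midpoint (15,11/2) outside
  → clear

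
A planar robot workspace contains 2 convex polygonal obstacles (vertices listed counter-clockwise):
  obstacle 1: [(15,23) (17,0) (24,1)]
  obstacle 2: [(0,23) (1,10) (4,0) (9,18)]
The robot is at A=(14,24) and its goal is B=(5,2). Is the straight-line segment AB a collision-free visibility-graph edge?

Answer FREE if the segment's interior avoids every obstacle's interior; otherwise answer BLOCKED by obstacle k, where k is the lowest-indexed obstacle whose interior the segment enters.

Obstacle 1 [(15,23) (17,0) (24,1)]:
  edge (15,23)–(17,0): clear
  edge (17,0)–(24,1): clear
  edge (24,1)–(15,23): clear
  midpoint (19/2,13) outside
  → clear
Obstacle 2 [(0,23) (1,10) (4,0) (9,18)]:
  edge (0,23)–(1,10): clear
  edge (1,10)–(4,0): clear
  edge (4,0)–(9,18): clear
  edge (9,18)–(0,23): clear
  midpoint (19/2,13) outside
  → clear

FREE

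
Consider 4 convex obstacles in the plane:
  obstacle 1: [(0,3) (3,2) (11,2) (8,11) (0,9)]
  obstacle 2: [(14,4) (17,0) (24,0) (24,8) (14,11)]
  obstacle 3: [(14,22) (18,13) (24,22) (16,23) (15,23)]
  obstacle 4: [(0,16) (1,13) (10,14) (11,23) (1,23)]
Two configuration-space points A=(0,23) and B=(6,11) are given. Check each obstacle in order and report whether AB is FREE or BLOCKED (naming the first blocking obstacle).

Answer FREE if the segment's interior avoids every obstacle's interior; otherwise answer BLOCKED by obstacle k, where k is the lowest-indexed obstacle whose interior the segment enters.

BLOCKED by obstacle 4

Obstacle 1 [(0,3) (3,2) (11,2) (8,11) (0,9)]:
  edge (0,3)–(3,2): clear
  edge (3,2)–(11,2): clear
  edge (11,2)–(8,11): clear
  edge (8,11)–(0,9): clear
  edge (0,9)–(0,3): clear
  midpoint (3,17) outside
  → clear
Obstacle 2 [(14,4) (17,0) (24,0) (24,8) (14,11)]:
  edge (14,4)–(17,0): clear
  edge (17,0)–(24,0): clear
  edge (24,0)–(24,8): clear
  edge (24,8)–(14,11): clear
  edge (14,11)–(14,4): clear
  midpoint (3,17) outside
  → clear
Obstacle 3 [(14,22) (18,13) (24,22) (16,23) (15,23)]:
  edge (14,22)–(18,13): clear
  edge (18,13)–(24,22): clear
  edge (24,22)–(16,23): clear
  edge (16,23)–(15,23): clear
  edge (15,23)–(14,22): clear
  midpoint (3,17) outside
  → clear
Obstacle 4 [(0,16) (1,13) (10,14) (11,23) (1,23)]:
  edge (0,16)–(1,13): clear
  edge (1,13)–(10,14): crosses AB
  edge (10,14)–(11,23): clear
  edge (11,23)–(1,23): clear
  edge (1,23)–(0,16): crosses AB
  → BLOCKED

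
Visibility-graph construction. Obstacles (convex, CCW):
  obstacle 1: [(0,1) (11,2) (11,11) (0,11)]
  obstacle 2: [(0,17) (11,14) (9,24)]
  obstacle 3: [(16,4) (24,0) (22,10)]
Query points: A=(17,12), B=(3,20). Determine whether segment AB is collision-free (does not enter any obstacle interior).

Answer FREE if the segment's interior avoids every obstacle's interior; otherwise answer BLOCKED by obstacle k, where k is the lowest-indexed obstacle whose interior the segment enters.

Obstacle 1 [(0,1) (11,2) (11,11) (0,11)]:
  edge (0,1)–(11,2): clear
  edge (11,2)–(11,11): clear
  edge (11,11)–(0,11): clear
  edge (0,11)–(0,1): clear
  midpoint (10,16) outside
  → clear
Obstacle 2 [(0,17) (11,14) (9,24)]:
  edge (0,17)–(11,14): clear
  edge (11,14)–(9,24): crosses AB
  edge (9,24)–(0,17): crosses AB
  → BLOCKED
Obstacle 3 [(16,4) (24,0) (22,10)]:
  edge (16,4)–(24,0): clear
  edge (24,0)–(22,10): clear
  edge (22,10)–(16,4): clear
  midpoint (10,16) outside
  → clear

BLOCKED by obstacle 2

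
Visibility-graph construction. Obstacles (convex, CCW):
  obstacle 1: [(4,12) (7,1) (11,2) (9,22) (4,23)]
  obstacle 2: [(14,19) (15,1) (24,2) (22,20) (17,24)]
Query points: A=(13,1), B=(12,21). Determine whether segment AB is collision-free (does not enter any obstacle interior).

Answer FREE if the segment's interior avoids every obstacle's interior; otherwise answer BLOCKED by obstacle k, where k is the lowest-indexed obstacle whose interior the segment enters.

FREE

Obstacle 1 [(4,12) (7,1) (11,2) (9,22) (4,23)]:
  edge (4,12)–(7,1): clear
  edge (7,1)–(11,2): clear
  edge (11,2)–(9,22): clear
  edge (9,22)–(4,23): clear
  edge (4,23)–(4,12): clear
  midpoint (25/2,11) outside
  → clear
Obstacle 2 [(14,19) (15,1) (24,2) (22,20) (17,24)]:
  edge (14,19)–(15,1): clear
  edge (15,1)–(24,2): clear
  edge (24,2)–(22,20): clear
  edge (22,20)–(17,24): clear
  edge (17,24)–(14,19): clear
  midpoint (25/2,11) outside
  → clear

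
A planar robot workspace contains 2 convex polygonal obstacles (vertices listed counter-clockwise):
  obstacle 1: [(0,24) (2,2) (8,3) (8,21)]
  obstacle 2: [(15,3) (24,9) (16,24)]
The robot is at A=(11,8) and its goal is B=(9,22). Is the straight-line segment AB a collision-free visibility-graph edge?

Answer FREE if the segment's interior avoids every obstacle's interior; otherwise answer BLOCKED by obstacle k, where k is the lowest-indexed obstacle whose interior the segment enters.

FREE

Obstacle 1 [(0,24) (2,2) (8,3) (8,21)]:
  edge (0,24)–(2,2): clear
  edge (2,2)–(8,3): clear
  edge (8,3)–(8,21): clear
  edge (8,21)–(0,24): clear
  midpoint (10,15) outside
  → clear
Obstacle 2 [(15,3) (24,9) (16,24)]:
  edge (15,3)–(24,9): clear
  edge (24,9)–(16,24): clear
  edge (16,24)–(15,3): clear
  midpoint (10,15) outside
  → clear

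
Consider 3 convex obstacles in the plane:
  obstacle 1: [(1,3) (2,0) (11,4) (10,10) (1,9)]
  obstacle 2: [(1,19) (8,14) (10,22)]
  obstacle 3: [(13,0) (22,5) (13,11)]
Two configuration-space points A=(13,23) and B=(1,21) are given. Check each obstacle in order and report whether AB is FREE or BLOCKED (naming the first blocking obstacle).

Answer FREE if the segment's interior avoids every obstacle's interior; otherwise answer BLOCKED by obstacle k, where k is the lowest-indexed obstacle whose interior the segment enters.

FREE

Obstacle 1 [(1,3) (2,0) (11,4) (10,10) (1,9)]:
  edge (1,3)–(2,0): clear
  edge (2,0)–(11,4): clear
  edge (11,4)–(10,10): clear
  edge (10,10)–(1,9): clear
  edge (1,9)–(1,3): clear
  midpoint (7,22) outside
  → clear
Obstacle 2 [(1,19) (8,14) (10,22)]:
  edge (1,19)–(8,14): clear
  edge (8,14)–(10,22): clear
  edge (10,22)–(1,19): clear
  midpoint (7,22) outside
  → clear
Obstacle 3 [(13,0) (22,5) (13,11)]:
  edge (13,0)–(22,5): clear
  edge (22,5)–(13,11): clear
  edge (13,11)–(13,0): clear
  midpoint (7,22) outside
  → clear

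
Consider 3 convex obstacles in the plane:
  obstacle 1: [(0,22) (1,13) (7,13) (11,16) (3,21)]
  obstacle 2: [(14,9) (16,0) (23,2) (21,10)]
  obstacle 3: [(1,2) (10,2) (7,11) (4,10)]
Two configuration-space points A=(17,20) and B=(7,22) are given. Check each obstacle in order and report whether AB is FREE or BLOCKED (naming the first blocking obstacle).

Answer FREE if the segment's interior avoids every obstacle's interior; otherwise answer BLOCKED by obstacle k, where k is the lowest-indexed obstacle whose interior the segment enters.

FREE

Obstacle 1 [(0,22) (1,13) (7,13) (11,16) (3,21)]:
  edge (0,22)–(1,13): clear
  edge (1,13)–(7,13): clear
  edge (7,13)–(11,16): clear
  edge (11,16)–(3,21): clear
  edge (3,21)–(0,22): clear
  midpoint (12,21) outside
  → clear
Obstacle 2 [(14,9) (16,0) (23,2) (21,10)]:
  edge (14,9)–(16,0): clear
  edge (16,0)–(23,2): clear
  edge (23,2)–(21,10): clear
  edge (21,10)–(14,9): clear
  midpoint (12,21) outside
  → clear
Obstacle 3 [(1,2) (10,2) (7,11) (4,10)]:
  edge (1,2)–(10,2): clear
  edge (10,2)–(7,11): clear
  edge (7,11)–(4,10): clear
  edge (4,10)–(1,2): clear
  midpoint (12,21) outside
  → clear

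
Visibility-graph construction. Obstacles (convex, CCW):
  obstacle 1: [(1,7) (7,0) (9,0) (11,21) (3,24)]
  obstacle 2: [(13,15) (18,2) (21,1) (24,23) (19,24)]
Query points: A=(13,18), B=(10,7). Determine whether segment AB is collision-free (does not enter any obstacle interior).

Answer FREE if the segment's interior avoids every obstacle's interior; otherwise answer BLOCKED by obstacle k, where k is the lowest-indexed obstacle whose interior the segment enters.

Obstacle 1 [(1,7) (7,0) (9,0) (11,21) (3,24)]:
  edge (1,7)–(7,0): clear
  edge (7,0)–(9,0): clear
  edge (9,0)–(11,21): clear
  edge (11,21)–(3,24): clear
  edge (3,24)–(1,7): clear
  midpoint (23/2,25/2) outside
  → clear
Obstacle 2 [(13,15) (18,2) (21,1) (24,23) (19,24)]:
  edge (13,15)–(18,2): clear
  edge (18,2)–(21,1): clear
  edge (21,1)–(24,23): clear
  edge (24,23)–(19,24): clear
  edge (19,24)–(13,15): clear
  midpoint (23/2,25/2) outside
  → clear

FREE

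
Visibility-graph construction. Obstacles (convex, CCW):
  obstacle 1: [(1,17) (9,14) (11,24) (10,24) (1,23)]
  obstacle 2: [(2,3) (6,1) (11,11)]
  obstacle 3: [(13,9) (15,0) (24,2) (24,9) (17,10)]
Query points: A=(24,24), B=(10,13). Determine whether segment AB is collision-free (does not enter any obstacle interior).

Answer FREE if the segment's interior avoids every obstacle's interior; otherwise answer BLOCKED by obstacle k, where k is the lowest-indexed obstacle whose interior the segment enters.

FREE

Obstacle 1 [(1,17) (9,14) (11,24) (10,24) (1,23)]:
  edge (1,17)–(9,14): clear
  edge (9,14)–(11,24): clear
  edge (11,24)–(10,24): clear
  edge (10,24)–(1,23): clear
  edge (1,23)–(1,17): clear
  midpoint (17,37/2) outside
  → clear
Obstacle 2 [(2,3) (6,1) (11,11)]:
  edge (2,3)–(6,1): clear
  edge (6,1)–(11,11): clear
  edge (11,11)–(2,3): clear
  midpoint (17,37/2) outside
  → clear
Obstacle 3 [(13,9) (15,0) (24,2) (24,9) (17,10)]:
  edge (13,9)–(15,0): clear
  edge (15,0)–(24,2): clear
  edge (24,2)–(24,9): clear
  edge (24,9)–(17,10): clear
  edge (17,10)–(13,9): clear
  midpoint (17,37/2) outside
  → clear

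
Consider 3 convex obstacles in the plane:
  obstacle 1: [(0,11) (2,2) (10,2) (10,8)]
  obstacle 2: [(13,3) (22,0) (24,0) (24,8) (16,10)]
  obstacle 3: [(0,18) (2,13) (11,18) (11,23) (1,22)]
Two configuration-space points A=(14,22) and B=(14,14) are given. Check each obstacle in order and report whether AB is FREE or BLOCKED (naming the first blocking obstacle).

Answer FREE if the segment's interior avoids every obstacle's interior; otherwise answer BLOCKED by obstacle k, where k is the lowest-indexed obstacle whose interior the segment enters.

Obstacle 1 [(0,11) (2,2) (10,2) (10,8)]:
  edge (0,11)–(2,2): clear
  edge (2,2)–(10,2): clear
  edge (10,2)–(10,8): clear
  edge (10,8)–(0,11): clear
  midpoint (14,18) outside
  → clear
Obstacle 2 [(13,3) (22,0) (24,0) (24,8) (16,10)]:
  edge (13,3)–(22,0): clear
  edge (22,0)–(24,0): clear
  edge (24,0)–(24,8): clear
  edge (24,8)–(16,10): clear
  edge (16,10)–(13,3): clear
  midpoint (14,18) outside
  → clear
Obstacle 3 [(0,18) (2,13) (11,18) (11,23) (1,22)]:
  edge (0,18)–(2,13): clear
  edge (2,13)–(11,18): clear
  edge (11,18)–(11,23): clear
  edge (11,23)–(1,22): clear
  edge (1,22)–(0,18): clear
  midpoint (14,18) outside
  → clear

FREE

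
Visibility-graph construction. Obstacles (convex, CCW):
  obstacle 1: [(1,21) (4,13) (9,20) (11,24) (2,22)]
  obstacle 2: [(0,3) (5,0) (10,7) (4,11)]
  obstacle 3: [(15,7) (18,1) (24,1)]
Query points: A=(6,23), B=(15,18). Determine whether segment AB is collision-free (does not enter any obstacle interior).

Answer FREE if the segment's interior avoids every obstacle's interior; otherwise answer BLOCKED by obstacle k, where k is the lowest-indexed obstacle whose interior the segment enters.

BLOCKED by obstacle 1

Obstacle 1 [(1,21) (4,13) (9,20) (11,24) (2,22)]:
  edge (1,21)–(4,13): clear
  edge (4,13)–(9,20): clear
  edge (9,20)–(11,24): crosses AB
  edge (11,24)–(2,22): crosses AB
  edge (2,22)–(1,21): clear
  → BLOCKED
Obstacle 2 [(0,3) (5,0) (10,7) (4,11)]:
  edge (0,3)–(5,0): clear
  edge (5,0)–(10,7): clear
  edge (10,7)–(4,11): clear
  edge (4,11)–(0,3): clear
  midpoint (21/2,41/2) outside
  → clear
Obstacle 3 [(15,7) (18,1) (24,1)]:
  edge (15,7)–(18,1): clear
  edge (18,1)–(24,1): clear
  edge (24,1)–(15,7): clear
  midpoint (21/2,41/2) outside
  → clear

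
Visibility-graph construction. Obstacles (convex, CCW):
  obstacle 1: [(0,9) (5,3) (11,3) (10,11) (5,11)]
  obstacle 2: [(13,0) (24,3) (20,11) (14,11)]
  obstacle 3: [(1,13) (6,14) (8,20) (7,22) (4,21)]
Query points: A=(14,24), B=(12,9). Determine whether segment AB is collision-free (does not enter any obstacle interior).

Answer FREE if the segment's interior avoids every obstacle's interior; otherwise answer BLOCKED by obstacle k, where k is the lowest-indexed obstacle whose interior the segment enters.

FREE

Obstacle 1 [(0,9) (5,3) (11,3) (10,11) (5,11)]:
  edge (0,9)–(5,3): clear
  edge (5,3)–(11,3): clear
  edge (11,3)–(10,11): clear
  edge (10,11)–(5,11): clear
  edge (5,11)–(0,9): clear
  midpoint (13,33/2) outside
  → clear
Obstacle 2 [(13,0) (24,3) (20,11) (14,11)]:
  edge (13,0)–(24,3): clear
  edge (24,3)–(20,11): clear
  edge (20,11)–(14,11): clear
  edge (14,11)–(13,0): clear
  midpoint (13,33/2) outside
  → clear
Obstacle 3 [(1,13) (6,14) (8,20) (7,22) (4,21)]:
  edge (1,13)–(6,14): clear
  edge (6,14)–(8,20): clear
  edge (8,20)–(7,22): clear
  edge (7,22)–(4,21): clear
  edge (4,21)–(1,13): clear
  midpoint (13,33/2) outside
  → clear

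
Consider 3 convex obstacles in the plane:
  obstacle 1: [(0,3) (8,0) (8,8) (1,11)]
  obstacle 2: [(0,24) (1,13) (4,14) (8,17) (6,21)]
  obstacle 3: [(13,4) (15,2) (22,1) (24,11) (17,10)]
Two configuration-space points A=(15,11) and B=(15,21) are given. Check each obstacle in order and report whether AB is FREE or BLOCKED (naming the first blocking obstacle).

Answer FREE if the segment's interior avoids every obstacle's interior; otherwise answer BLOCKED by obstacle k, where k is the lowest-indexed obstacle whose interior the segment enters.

FREE

Obstacle 1 [(0,3) (8,0) (8,8) (1,11)]:
  edge (0,3)–(8,0): clear
  edge (8,0)–(8,8): clear
  edge (8,8)–(1,11): clear
  edge (1,11)–(0,3): clear
  midpoint (15,16) outside
  → clear
Obstacle 2 [(0,24) (1,13) (4,14) (8,17) (6,21)]:
  edge (0,24)–(1,13): clear
  edge (1,13)–(4,14): clear
  edge (4,14)–(8,17): clear
  edge (8,17)–(6,21): clear
  edge (6,21)–(0,24): clear
  midpoint (15,16) outside
  → clear
Obstacle 3 [(13,4) (15,2) (22,1) (24,11) (17,10)]:
  edge (13,4)–(15,2): clear
  edge (15,2)–(22,1): clear
  edge (22,1)–(24,11): clear
  edge (24,11)–(17,10): clear
  edge (17,10)–(13,4): clear
  midpoint (15,16) outside
  → clear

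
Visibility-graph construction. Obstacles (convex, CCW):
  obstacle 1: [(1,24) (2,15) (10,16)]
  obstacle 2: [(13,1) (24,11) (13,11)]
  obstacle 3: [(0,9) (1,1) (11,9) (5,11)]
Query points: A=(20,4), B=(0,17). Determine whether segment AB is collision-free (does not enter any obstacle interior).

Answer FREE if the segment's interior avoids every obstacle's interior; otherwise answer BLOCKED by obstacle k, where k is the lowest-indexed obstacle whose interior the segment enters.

Obstacle 1 [(1,24) (2,15) (10,16)]:
  edge (1,24)–(2,15): crosses AB
  edge (2,15)–(10,16): crosses AB
  edge (10,16)–(1,24): clear
  → BLOCKED
Obstacle 2 [(13,1) (24,11) (13,11)]:
  edge (13,1)–(24,11): crosses AB
  edge (24,11)–(13,11): clear
  edge (13,11)–(13,1): crosses AB
  → BLOCKED
Obstacle 3 [(0,9) (1,1) (11,9) (5,11)]:
  edge (0,9)–(1,1): clear
  edge (1,1)–(11,9): clear
  edge (11,9)–(5,11): clear
  edge (5,11)–(0,9): clear
  midpoint (10,21/2) outside
  → clear

BLOCKED by obstacle 1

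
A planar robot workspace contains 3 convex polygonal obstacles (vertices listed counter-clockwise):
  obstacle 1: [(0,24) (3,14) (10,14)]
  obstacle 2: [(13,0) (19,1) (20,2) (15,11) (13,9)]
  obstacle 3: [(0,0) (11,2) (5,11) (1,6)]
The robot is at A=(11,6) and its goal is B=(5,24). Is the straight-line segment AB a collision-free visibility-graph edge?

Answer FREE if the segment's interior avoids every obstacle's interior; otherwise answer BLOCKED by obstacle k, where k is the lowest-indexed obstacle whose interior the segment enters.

Obstacle 1 [(0,24) (3,14) (10,14)]:
  edge (0,24)–(3,14): clear
  edge (3,14)–(10,14): crosses AB
  edge (10,14)–(0,24): crosses AB
  → BLOCKED
Obstacle 2 [(13,0) (19,1) (20,2) (15,11) (13,9)]:
  edge (13,0)–(19,1): clear
  edge (19,1)–(20,2): clear
  edge (20,2)–(15,11): clear
  edge (15,11)–(13,9): clear
  edge (13,9)–(13,0): clear
  midpoint (8,15) outside
  → clear
Obstacle 3 [(0,0) (11,2) (5,11) (1,6)]:
  edge (0,0)–(11,2): clear
  edge (11,2)–(5,11): clear
  edge (5,11)–(1,6): clear
  edge (1,6)–(0,0): clear
  midpoint (8,15) outside
  → clear

BLOCKED by obstacle 1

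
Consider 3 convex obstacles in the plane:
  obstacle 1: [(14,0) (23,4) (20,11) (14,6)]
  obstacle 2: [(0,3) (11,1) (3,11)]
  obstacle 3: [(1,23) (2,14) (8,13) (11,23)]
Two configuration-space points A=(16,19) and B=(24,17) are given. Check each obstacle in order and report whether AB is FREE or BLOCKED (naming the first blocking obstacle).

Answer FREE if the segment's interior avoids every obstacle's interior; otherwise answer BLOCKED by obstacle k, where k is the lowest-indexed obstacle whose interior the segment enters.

FREE

Obstacle 1 [(14,0) (23,4) (20,11) (14,6)]:
  edge (14,0)–(23,4): clear
  edge (23,4)–(20,11): clear
  edge (20,11)–(14,6): clear
  edge (14,6)–(14,0): clear
  midpoint (20,18) outside
  → clear
Obstacle 2 [(0,3) (11,1) (3,11)]:
  edge (0,3)–(11,1): clear
  edge (11,1)–(3,11): clear
  edge (3,11)–(0,3): clear
  midpoint (20,18) outside
  → clear
Obstacle 3 [(1,23) (2,14) (8,13) (11,23)]:
  edge (1,23)–(2,14): clear
  edge (2,14)–(8,13): clear
  edge (8,13)–(11,23): clear
  edge (11,23)–(1,23): clear
  midpoint (20,18) outside
  → clear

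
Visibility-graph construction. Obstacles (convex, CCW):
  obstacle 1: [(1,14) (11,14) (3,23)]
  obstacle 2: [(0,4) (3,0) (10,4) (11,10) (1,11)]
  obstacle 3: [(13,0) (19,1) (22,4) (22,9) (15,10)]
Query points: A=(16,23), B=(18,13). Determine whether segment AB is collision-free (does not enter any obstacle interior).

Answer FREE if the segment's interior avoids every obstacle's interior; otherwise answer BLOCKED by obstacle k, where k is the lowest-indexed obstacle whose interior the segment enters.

FREE

Obstacle 1 [(1,14) (11,14) (3,23)]:
  edge (1,14)–(11,14): clear
  edge (11,14)–(3,23): clear
  edge (3,23)–(1,14): clear
  midpoint (17,18) outside
  → clear
Obstacle 2 [(0,4) (3,0) (10,4) (11,10) (1,11)]:
  edge (0,4)–(3,0): clear
  edge (3,0)–(10,4): clear
  edge (10,4)–(11,10): clear
  edge (11,10)–(1,11): clear
  edge (1,11)–(0,4): clear
  midpoint (17,18) outside
  → clear
Obstacle 3 [(13,0) (19,1) (22,4) (22,9) (15,10)]:
  edge (13,0)–(19,1): clear
  edge (19,1)–(22,4): clear
  edge (22,4)–(22,9): clear
  edge (22,9)–(15,10): clear
  edge (15,10)–(13,0): clear
  midpoint (17,18) outside
  → clear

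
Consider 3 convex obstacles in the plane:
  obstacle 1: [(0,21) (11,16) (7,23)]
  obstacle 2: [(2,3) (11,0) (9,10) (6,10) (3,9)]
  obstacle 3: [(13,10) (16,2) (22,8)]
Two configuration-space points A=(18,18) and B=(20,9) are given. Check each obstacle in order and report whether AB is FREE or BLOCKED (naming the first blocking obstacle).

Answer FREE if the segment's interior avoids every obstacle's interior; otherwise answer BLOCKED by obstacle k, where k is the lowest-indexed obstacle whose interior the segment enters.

Obstacle 1 [(0,21) (11,16) (7,23)]:
  edge (0,21)–(11,16): clear
  edge (11,16)–(7,23): clear
  edge (7,23)–(0,21): clear
  midpoint (19,27/2) outside
  → clear
Obstacle 2 [(2,3) (11,0) (9,10) (6,10) (3,9)]:
  edge (2,3)–(11,0): clear
  edge (11,0)–(9,10): clear
  edge (9,10)–(6,10): clear
  edge (6,10)–(3,9): clear
  edge (3,9)–(2,3): clear
  midpoint (19,27/2) outside
  → clear
Obstacle 3 [(13,10) (16,2) (22,8)]:
  edge (13,10)–(16,2): clear
  edge (16,2)–(22,8): clear
  edge (22,8)–(13,10): clear
  midpoint (19,27/2) outside
  → clear

FREE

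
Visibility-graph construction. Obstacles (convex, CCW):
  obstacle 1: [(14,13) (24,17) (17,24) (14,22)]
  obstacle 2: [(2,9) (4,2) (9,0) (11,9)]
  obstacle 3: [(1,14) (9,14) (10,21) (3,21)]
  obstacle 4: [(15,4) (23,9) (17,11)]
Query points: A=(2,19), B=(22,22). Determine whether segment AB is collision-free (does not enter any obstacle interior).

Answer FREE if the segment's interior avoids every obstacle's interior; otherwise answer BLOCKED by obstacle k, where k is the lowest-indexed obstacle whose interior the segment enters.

Obstacle 1 [(14,13) (24,17) (17,24) (14,22)]:
  edge (14,13)–(24,17): clear
  edge (24,17)–(17,24): crosses AB
  edge (17,24)–(14,22): clear
  edge (14,22)–(14,13): crosses AB
  → BLOCKED
Obstacle 2 [(2,9) (4,2) (9,0) (11,9)]:
  edge (2,9)–(4,2): clear
  edge (4,2)–(9,0): clear
  edge (9,0)–(11,9): clear
  edge (11,9)–(2,9): clear
  midpoint (12,41/2) outside
  → clear
Obstacle 3 [(1,14) (9,14) (10,21) (3,21)]:
  edge (1,14)–(9,14): clear
  edge (9,14)–(10,21): crosses AB
  edge (10,21)–(3,21): clear
  edge (3,21)–(1,14): crosses AB
  → BLOCKED
Obstacle 4 [(15,4) (23,9) (17,11)]:
  edge (15,4)–(23,9): clear
  edge (23,9)–(17,11): clear
  edge (17,11)–(15,4): clear
  midpoint (12,41/2) outside
  → clear

BLOCKED by obstacle 1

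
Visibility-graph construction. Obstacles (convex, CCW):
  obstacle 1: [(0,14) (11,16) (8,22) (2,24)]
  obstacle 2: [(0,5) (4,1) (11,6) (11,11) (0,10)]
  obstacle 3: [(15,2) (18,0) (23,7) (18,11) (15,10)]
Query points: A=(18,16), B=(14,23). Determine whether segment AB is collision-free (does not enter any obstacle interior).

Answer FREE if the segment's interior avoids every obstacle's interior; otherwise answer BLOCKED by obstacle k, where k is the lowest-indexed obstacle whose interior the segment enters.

Obstacle 1 [(0,14) (11,16) (8,22) (2,24)]:
  edge (0,14)–(11,16): clear
  edge (11,16)–(8,22): clear
  edge (8,22)–(2,24): clear
  edge (2,24)–(0,14): clear
  midpoint (16,39/2) outside
  → clear
Obstacle 2 [(0,5) (4,1) (11,6) (11,11) (0,10)]:
  edge (0,5)–(4,1): clear
  edge (4,1)–(11,6): clear
  edge (11,6)–(11,11): clear
  edge (11,11)–(0,10): clear
  edge (0,10)–(0,5): clear
  midpoint (16,39/2) outside
  → clear
Obstacle 3 [(15,2) (18,0) (23,7) (18,11) (15,10)]:
  edge (15,2)–(18,0): clear
  edge (18,0)–(23,7): clear
  edge (23,7)–(18,11): clear
  edge (18,11)–(15,10): clear
  edge (15,10)–(15,2): clear
  midpoint (16,39/2) outside
  → clear

FREE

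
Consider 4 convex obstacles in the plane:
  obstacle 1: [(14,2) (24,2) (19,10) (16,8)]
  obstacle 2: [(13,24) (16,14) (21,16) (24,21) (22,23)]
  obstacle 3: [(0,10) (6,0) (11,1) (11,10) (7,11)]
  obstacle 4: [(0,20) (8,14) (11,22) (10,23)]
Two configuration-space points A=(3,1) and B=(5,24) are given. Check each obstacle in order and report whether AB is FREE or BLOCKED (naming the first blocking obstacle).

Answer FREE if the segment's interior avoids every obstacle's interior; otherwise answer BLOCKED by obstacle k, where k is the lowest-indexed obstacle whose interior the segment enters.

BLOCKED by obstacle 3

Obstacle 1 [(14,2) (24,2) (19,10) (16,8)]:
  edge (14,2)–(24,2): clear
  edge (24,2)–(19,10): clear
  edge (19,10)–(16,8): clear
  edge (16,8)–(14,2): clear
  midpoint (4,25/2) outside
  → clear
Obstacle 2 [(13,24) (16,14) (21,16) (24,21) (22,23)]:
  edge (13,24)–(16,14): clear
  edge (16,14)–(21,16): clear
  edge (21,16)–(24,21): clear
  edge (24,21)–(22,23): clear
  edge (22,23)–(13,24): clear
  midpoint (4,25/2) outside
  → clear
Obstacle 3 [(0,10) (6,0) (11,1) (11,10) (7,11)]:
  edge (0,10)–(6,0): crosses AB
  edge (6,0)–(11,1): clear
  edge (11,1)–(11,10): clear
  edge (11,10)–(7,11): clear
  edge (7,11)–(0,10): crosses AB
  → BLOCKED
Obstacle 4 [(0,20) (8,14) (11,22) (10,23)]:
  edge (0,20)–(8,14): crosses AB
  edge (8,14)–(11,22): clear
  edge (11,22)–(10,23): clear
  edge (10,23)–(0,20): crosses AB
  → BLOCKED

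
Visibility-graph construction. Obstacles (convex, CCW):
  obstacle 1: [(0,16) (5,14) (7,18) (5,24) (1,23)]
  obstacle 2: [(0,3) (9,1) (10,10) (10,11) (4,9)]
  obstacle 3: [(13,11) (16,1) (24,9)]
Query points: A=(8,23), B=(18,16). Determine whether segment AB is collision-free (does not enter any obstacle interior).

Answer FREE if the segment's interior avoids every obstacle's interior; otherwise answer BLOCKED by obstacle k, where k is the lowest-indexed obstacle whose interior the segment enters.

FREE

Obstacle 1 [(0,16) (5,14) (7,18) (5,24) (1,23)]:
  edge (0,16)–(5,14): clear
  edge (5,14)–(7,18): clear
  edge (7,18)–(5,24): clear
  edge (5,24)–(1,23): clear
  edge (1,23)–(0,16): clear
  midpoint (13,39/2) outside
  → clear
Obstacle 2 [(0,3) (9,1) (10,10) (10,11) (4,9)]:
  edge (0,3)–(9,1): clear
  edge (9,1)–(10,10): clear
  edge (10,10)–(10,11): clear
  edge (10,11)–(4,9): clear
  edge (4,9)–(0,3): clear
  midpoint (13,39/2) outside
  → clear
Obstacle 3 [(13,11) (16,1) (24,9)]:
  edge (13,11)–(16,1): clear
  edge (16,1)–(24,9): clear
  edge (24,9)–(13,11): clear
  midpoint (13,39/2) outside
  → clear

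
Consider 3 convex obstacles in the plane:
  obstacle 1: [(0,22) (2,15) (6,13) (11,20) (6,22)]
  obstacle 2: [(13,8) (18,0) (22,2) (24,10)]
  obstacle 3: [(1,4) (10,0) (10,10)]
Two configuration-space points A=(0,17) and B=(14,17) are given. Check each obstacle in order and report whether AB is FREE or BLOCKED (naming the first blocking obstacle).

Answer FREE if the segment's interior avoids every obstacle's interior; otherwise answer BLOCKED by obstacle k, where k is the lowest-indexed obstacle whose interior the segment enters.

Obstacle 1 [(0,22) (2,15) (6,13) (11,20) (6,22)]:
  edge (0,22)–(2,15): crosses AB
  edge (2,15)–(6,13): clear
  edge (6,13)–(11,20): crosses AB
  edge (11,20)–(6,22): clear
  edge (6,22)–(0,22): clear
  → BLOCKED
Obstacle 2 [(13,8) (18,0) (22,2) (24,10)]:
  edge (13,8)–(18,0): clear
  edge (18,0)–(22,2): clear
  edge (22,2)–(24,10): clear
  edge (24,10)–(13,8): clear
  midpoint (7,17) outside
  → clear
Obstacle 3 [(1,4) (10,0) (10,10)]:
  edge (1,4)–(10,0): clear
  edge (10,0)–(10,10): clear
  edge (10,10)–(1,4): clear
  midpoint (7,17) outside
  → clear

BLOCKED by obstacle 1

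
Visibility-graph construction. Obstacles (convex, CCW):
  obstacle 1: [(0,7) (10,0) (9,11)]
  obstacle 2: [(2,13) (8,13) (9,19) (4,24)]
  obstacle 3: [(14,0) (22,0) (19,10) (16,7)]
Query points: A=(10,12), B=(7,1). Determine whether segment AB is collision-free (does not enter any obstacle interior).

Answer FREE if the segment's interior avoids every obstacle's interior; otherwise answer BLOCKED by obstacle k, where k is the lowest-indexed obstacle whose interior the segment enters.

Obstacle 1 [(0,7) (10,0) (9,11)]:
  edge (0,7)–(10,0): crosses AB
  edge (10,0)–(9,11): crosses AB
  edge (9,11)–(0,7): clear
  → BLOCKED
Obstacle 2 [(2,13) (8,13) (9,19) (4,24)]:
  edge (2,13)–(8,13): clear
  edge (8,13)–(9,19): clear
  edge (9,19)–(4,24): clear
  edge (4,24)–(2,13): clear
  midpoint (17/2,13/2) outside
  → clear
Obstacle 3 [(14,0) (22,0) (19,10) (16,7)]:
  edge (14,0)–(22,0): clear
  edge (22,0)–(19,10): clear
  edge (19,10)–(16,7): clear
  edge (16,7)–(14,0): clear
  midpoint (17/2,13/2) outside
  → clear

BLOCKED by obstacle 1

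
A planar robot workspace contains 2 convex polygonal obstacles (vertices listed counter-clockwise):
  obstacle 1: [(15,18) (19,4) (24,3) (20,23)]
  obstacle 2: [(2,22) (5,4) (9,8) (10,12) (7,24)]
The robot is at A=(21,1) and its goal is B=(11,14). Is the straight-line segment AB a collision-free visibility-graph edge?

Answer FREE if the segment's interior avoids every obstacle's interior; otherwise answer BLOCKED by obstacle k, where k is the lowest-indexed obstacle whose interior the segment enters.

FREE

Obstacle 1 [(15,18) (19,4) (24,3) (20,23)]:
  edge (15,18)–(19,4): clear
  edge (19,4)–(24,3): clear
  edge (24,3)–(20,23): clear
  edge (20,23)–(15,18): clear
  midpoint (16,15/2) outside
  → clear
Obstacle 2 [(2,22) (5,4) (9,8) (10,12) (7,24)]:
  edge (2,22)–(5,4): clear
  edge (5,4)–(9,8): clear
  edge (9,8)–(10,12): clear
  edge (10,12)–(7,24): clear
  edge (7,24)–(2,22): clear
  midpoint (16,15/2) outside
  → clear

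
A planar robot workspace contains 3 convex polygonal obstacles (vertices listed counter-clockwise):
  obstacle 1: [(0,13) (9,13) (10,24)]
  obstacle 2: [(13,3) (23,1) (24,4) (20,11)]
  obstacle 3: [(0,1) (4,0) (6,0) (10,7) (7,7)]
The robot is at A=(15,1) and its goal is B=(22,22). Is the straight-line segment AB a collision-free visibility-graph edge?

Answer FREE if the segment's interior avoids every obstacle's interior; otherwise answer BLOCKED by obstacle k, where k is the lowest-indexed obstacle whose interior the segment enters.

Obstacle 1 [(0,13) (9,13) (10,24)]:
  edge (0,13)–(9,13): clear
  edge (9,13)–(10,24): clear
  edge (10,24)–(0,13): clear
  midpoint (37/2,23/2) outside
  → clear
Obstacle 2 [(13,3) (23,1) (24,4) (20,11)]:
  edge (13,3)–(23,1): crosses AB
  edge (23,1)–(24,4): clear
  edge (24,4)–(20,11): clear
  edge (20,11)–(13,3): crosses AB
  → BLOCKED
Obstacle 3 [(0,1) (4,0) (6,0) (10,7) (7,7)]:
  edge (0,1)–(4,0): clear
  edge (4,0)–(6,0): clear
  edge (6,0)–(10,7): clear
  edge (10,7)–(7,7): clear
  edge (7,7)–(0,1): clear
  midpoint (37/2,23/2) outside
  → clear

BLOCKED by obstacle 2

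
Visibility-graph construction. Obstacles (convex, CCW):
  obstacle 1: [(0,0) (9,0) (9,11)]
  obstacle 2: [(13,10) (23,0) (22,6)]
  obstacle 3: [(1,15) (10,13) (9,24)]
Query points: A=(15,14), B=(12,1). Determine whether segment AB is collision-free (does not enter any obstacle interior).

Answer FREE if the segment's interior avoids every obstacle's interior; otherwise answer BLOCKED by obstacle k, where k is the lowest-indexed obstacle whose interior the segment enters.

Obstacle 1 [(0,0) (9,0) (9,11)]:
  edge (0,0)–(9,0): clear
  edge (9,0)–(9,11): clear
  edge (9,11)–(0,0): clear
  midpoint (27/2,15/2) outside
  → clear
Obstacle 2 [(13,10) (23,0) (22,6)]:
  edge (13,10)–(23,0): crosses AB
  edge (23,0)–(22,6): clear
  edge (22,6)–(13,10): crosses AB
  → BLOCKED
Obstacle 3 [(1,15) (10,13) (9,24)]:
  edge (1,15)–(10,13): clear
  edge (10,13)–(9,24): clear
  edge (9,24)–(1,15): clear
  midpoint (27/2,15/2) outside
  → clear

BLOCKED by obstacle 2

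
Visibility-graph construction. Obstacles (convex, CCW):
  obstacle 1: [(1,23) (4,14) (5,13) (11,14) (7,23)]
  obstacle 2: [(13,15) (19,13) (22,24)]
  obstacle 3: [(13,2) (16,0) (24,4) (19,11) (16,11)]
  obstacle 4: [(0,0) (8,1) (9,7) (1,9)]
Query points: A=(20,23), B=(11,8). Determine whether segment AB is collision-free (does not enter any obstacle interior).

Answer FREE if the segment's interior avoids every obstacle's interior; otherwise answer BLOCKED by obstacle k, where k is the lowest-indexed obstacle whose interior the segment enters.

BLOCKED by obstacle 2

Obstacle 1 [(1,23) (4,14) (5,13) (11,14) (7,23)]:
  edge (1,23)–(4,14): clear
  edge (4,14)–(5,13): clear
  edge (5,13)–(11,14): clear
  edge (11,14)–(7,23): clear
  edge (7,23)–(1,23): clear
  midpoint (31/2,31/2) outside
  → clear
Obstacle 2 [(13,15) (19,13) (22,24)]:
  edge (13,15)–(19,13): crosses AB
  edge (19,13)–(22,24): clear
  edge (22,24)–(13,15): crosses AB
  → BLOCKED
Obstacle 3 [(13,2) (16,0) (24,4) (19,11) (16,11)]:
  edge (13,2)–(16,0): clear
  edge (16,0)–(24,4): clear
  edge (24,4)–(19,11): clear
  edge (19,11)–(16,11): clear
  edge (16,11)–(13,2): clear
  midpoint (31/2,31/2) outside
  → clear
Obstacle 4 [(0,0) (8,1) (9,7) (1,9)]:
  edge (0,0)–(8,1): clear
  edge (8,1)–(9,7): clear
  edge (9,7)–(1,9): clear
  edge (1,9)–(0,0): clear
  midpoint (31/2,31/2) outside
  → clear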